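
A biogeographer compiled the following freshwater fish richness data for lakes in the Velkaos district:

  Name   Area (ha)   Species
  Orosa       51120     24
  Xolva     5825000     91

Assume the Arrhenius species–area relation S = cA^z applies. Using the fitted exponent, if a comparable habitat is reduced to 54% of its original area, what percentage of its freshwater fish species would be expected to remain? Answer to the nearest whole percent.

84%

z = ln(91/24) / ln(5825000/51120) = 1.3328 / 4.7357 = 0.2814
S_new/S_old = (A_new/A_old)^z = 0.54^0.2814 = exp(0.2814 × -0.6162) = 0.8408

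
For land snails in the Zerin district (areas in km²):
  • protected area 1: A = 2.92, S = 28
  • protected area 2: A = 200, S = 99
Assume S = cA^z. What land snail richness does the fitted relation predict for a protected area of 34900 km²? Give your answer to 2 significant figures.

460

z = ln(99/28) / ln(200/2.92) = 1.2629 / 4.2267 = 0.2988
c = 28 / 2.92^0.2988 = 28 / 1.377 = 20.33
S₃ = 20.33 × 34900^0.2988 = 20.33 × 22.77 ≈ 462.9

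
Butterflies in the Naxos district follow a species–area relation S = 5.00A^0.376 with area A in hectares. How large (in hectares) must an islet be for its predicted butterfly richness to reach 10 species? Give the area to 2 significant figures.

6.3 hectares

10 = 5 × A^0.376  ⇒  A^0.376 = 10/5 = 2
ln A = ln(2) / 0.376 = 0.6931 / 0.376 = 1.8435
A = e^1.8435 ≈ 6.318 hectares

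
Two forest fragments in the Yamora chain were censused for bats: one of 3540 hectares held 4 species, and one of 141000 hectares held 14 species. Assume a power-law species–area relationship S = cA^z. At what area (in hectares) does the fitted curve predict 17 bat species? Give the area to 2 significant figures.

z = ln(14/4) / ln(141000/3540) = 1.2528 / 3.6846 = 0.3400
c = 4 / 3540^0.3400 = 4 / 16.09 = 0.2485
A = (17/0.2485)^(1/0.3400) ⇒ ln A = ln(68.4)/0.3400 = 12.4276
A = e^12.4276 ≈ 249588 hectares

250000 hectares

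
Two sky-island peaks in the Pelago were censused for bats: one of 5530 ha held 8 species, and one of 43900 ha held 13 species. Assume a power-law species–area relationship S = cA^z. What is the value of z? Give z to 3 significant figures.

Taking logs: ln S = ln c + z ln A, so z = (ln S₂ − ln S₁)/(ln A₂ − ln A₁).
z = ln(13/8) / ln(43900/5530) = ln(1.625) / ln(7.939) = 0.4855 / 2.0717 = 0.2343

0.234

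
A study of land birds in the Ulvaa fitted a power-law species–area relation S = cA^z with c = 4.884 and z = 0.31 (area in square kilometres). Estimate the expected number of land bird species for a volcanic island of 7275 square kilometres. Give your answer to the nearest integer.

77

S = 4.884 × 7275^0.31
ln S = ln 4.884 + 0.31 × ln 7275 = 1.5860 + 0.31 × 8.8922 = 4.3425
S = e^4.3425 ≈ 76.9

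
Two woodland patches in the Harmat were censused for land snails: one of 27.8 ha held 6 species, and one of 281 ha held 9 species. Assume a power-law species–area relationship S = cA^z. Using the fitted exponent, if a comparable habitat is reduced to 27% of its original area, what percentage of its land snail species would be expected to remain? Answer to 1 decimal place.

79.5%

z = ln(9/6) / ln(281/27.8) = 0.4055 / 2.3133 = 0.1753
S_new/S_old = (A_new/A_old)^z = 0.27^0.1753 = exp(0.1753 × -1.3093) = 0.7949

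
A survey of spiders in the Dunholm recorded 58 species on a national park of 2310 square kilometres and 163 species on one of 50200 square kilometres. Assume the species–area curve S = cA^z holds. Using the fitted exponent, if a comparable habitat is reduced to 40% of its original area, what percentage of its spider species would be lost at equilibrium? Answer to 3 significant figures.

z = ln(163/58) / ln(50200/2310) = 1.0333 / 3.0788 = 0.3356
S_new/S_old = (A_new/A_old)^z = 0.4^0.3356 = exp(0.3356 × -0.9163) = 0.7353
Fraction lost = 1 − 0.7353 = 0.2647

26.5%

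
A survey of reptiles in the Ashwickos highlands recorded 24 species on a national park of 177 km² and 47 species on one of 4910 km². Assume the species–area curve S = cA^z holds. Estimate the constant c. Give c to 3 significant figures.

8.42

z = ln(S₂/S₁) / ln(A₂/A₁) = ln(47/24) / ln(4910/177) = 0.6721 / 3.3229 = 0.2023
c = S₁ / A₁^z = 24 / 177^0.2023 = 24 / 2.849 = 8.424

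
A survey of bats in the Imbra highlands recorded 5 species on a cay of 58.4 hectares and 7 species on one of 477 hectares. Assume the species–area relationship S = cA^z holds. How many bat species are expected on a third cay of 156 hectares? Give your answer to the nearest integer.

6

z = ln(7/5) / ln(477/58.4) = 0.3365 / 2.1002 = 0.1602
c = 5 / 58.4^0.1602 = 5 / 1.919 = 2.606
S₃ = 2.606 × 156^0.1602 = 2.606 × 2.246 ≈ 5.852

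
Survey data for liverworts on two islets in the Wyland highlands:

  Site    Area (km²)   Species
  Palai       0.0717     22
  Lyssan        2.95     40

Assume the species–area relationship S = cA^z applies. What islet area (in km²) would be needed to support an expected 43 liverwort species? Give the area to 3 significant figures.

z = ln(40/22) / ln(2.95/0.0717) = 0.5978 / 3.7171 = 0.1608
c = 22 / 0.0717^0.1608 = 22 / 0.6545 = 33.61
A = (43/33.61)^(1/0.1608) ⇒ ln A = ln(1.279)/0.1608 = 1.5315
A = e^1.5315 ≈ 4.625 km²

4.62 km²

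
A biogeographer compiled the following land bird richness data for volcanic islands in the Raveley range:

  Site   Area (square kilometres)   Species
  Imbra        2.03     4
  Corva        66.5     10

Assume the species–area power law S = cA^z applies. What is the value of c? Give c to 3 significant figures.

3.32

z = ln(S₂/S₁) / ln(A₂/A₁) = ln(10/4) / ln(66.5/2.03) = 0.9163 / 3.4892 = 0.2626
c = S₁ / A₁^z = 4 / 2.03^0.2626 = 4 / 1.204 = 3.321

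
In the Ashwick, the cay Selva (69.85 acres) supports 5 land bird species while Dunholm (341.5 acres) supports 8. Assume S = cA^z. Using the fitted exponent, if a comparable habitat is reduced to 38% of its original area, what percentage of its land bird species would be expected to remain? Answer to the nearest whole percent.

z = ln(8/5) / ln(341.5/69.85) = 0.4700 / 1.5870 = 0.2962
S_new/S_old = (A_new/A_old)^z = 0.38^0.2962 = exp(0.2962 × -0.9676) = 0.7508

75%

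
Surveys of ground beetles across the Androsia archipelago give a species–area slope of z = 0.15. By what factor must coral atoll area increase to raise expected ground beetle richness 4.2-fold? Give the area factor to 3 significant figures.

(A₂/A₁)^0.15 = 4.2, so A₂/A₁ = 4.2^(1/0.15) = 4.2^6.667
ln(A₂/A₁) = ln 4.2 / 0.15 = 1.4351 / 0.15 = 9.5672
A₂/A₁ = e^9.5672 ≈ 14289

14300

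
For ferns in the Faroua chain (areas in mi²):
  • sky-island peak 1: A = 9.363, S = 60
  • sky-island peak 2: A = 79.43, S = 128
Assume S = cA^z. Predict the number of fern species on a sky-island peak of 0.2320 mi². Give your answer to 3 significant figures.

16.2

z = ln(128/60) / ln(79.43/9.363) = 0.7577 / 2.1381 = 0.3544
c = 60 / 9.363^0.3544 = 60 / 2.209 = 27.16
S₃ = 27.16 × 0.232^0.3544 = 27.16 × 0.5959 ≈ 16.18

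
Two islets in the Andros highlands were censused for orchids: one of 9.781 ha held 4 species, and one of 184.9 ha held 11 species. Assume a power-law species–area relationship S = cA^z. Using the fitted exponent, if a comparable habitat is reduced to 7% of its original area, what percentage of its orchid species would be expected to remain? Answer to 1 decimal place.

40.0%

z = ln(11/4) / ln(184.9/9.781) = 1.0116 / 2.9394 = 0.3442
S_new/S_old = (A_new/A_old)^z = 0.07^0.3442 = exp(0.3442 × -2.6593) = 0.4004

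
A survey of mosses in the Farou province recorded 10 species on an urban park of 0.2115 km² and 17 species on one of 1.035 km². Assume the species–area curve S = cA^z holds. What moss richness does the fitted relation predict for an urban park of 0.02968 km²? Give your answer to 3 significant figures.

z = ln(17/10) / ln(1.035/0.2115) = 0.5306 / 1.5879 = 0.3342
c = 10 / 0.2115^0.3342 = 10 / 0.595 = 16.81
S₃ = 16.81 × 0.02968^0.3342 = 16.81 × 0.3087 ≈ 5.188

5.19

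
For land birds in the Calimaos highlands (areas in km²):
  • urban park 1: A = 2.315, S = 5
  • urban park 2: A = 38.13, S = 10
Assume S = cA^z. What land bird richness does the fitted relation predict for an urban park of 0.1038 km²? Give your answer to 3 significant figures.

2.32

z = ln(10/5) / ln(38.13/2.315) = 0.6931 / 2.8016 = 0.2474
c = 5 / 2.315^0.2474 = 5 / 1.231 = 4.062
S₃ = 4.062 × 0.1038^0.2474 = 4.062 × 0.5709 ≈ 2.319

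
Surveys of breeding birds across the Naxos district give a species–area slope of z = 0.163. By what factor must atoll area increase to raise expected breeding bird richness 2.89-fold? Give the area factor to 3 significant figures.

672

(A₂/A₁)^0.163 = 2.89, so A₂/A₁ = 2.89^(1/0.163) = 2.89^6.135
ln(A₂/A₁) = ln 2.89 / 0.163 = 1.0613 / 0.163 = 6.5108
A₂/A₁ = e^6.5108 ≈ 672.3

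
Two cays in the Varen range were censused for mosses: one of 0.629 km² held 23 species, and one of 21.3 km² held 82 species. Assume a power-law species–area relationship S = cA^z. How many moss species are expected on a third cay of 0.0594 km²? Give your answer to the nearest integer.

z = ln(82/23) / ln(21.3/0.629) = 1.2712 / 3.5223 = 0.3609
c = 23 / 0.629^0.3609 = 23 / 0.8459 = 27.19
S₃ = 27.19 × 0.0594^0.3609 = 27.19 × 0.361 ≈ 9.814

10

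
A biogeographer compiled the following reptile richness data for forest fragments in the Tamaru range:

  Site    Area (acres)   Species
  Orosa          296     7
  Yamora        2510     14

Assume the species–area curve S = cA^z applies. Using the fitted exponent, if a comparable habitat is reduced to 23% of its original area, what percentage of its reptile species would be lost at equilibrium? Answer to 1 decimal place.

37.9%

z = ln(14/7) / ln(2510/296) = 0.6931 / 2.1377 = 0.3243
S_new/S_old = (A_new/A_old)^z = 0.23^0.3243 = exp(0.3243 × -1.4697) = 0.6209
Fraction lost = 1 − 0.6209 = 0.3791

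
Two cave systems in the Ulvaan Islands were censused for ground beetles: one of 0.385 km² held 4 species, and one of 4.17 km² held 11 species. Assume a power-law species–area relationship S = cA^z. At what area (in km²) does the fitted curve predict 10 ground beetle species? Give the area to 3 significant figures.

3.33 km²

z = ln(11/4) / ln(4.17/0.385) = 1.0116 / 2.3824 = 0.4246
c = 4 / 0.385^0.4246 = 4 / 0.6668 = 5.999
A = (10/5.999)^(1/0.4246) ⇒ ln A = ln(1.667)/0.4246 = 1.2035
A = e^1.2035 ≈ 3.332 km²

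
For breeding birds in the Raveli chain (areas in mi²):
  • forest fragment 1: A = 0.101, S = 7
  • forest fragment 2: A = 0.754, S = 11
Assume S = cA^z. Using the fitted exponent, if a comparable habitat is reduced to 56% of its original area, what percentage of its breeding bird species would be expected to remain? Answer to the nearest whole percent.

z = ln(11/7) / ln(0.754/0.101) = 0.4520 / 2.0103 = 0.2248
S_new/S_old = (A_new/A_old)^z = 0.56^0.2248 = exp(0.2248 × -0.5798) = 0.8778

88%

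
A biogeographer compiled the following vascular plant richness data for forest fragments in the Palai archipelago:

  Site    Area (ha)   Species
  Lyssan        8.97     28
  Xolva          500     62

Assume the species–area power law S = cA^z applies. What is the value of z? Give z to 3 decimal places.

Taking logs: ln S = ln c + z ln A, so z = (ln S₂ − ln S₁)/(ln A₂ − ln A₁).
z = ln(62/28) / ln(500/8.97) = ln(2.214) / ln(55.74) = 0.7949 / 4.0207 = 0.1977

0.198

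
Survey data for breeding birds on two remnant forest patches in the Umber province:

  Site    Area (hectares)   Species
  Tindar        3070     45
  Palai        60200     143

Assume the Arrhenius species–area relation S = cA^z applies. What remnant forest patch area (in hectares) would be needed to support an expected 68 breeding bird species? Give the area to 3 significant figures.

z = ln(143/45) / ln(60200/3070) = 1.1562 / 2.9760 = 0.3885
c = 45 / 3070^0.3885 = 45 / 22.63 = 1.988
A = (68/1.988)^(1/0.3885) ⇒ ln A = ln(34.2)/0.3885 = 9.0921
A = e^9.0921 ≈ 8885 hectares

8880 hectares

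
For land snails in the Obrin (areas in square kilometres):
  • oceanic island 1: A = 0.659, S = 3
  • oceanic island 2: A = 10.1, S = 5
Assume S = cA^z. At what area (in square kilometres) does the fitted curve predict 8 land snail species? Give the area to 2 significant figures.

z = ln(5/3) / ln(10.1/0.659) = 0.5108 / 2.7296 = 0.1871
c = 3 / 0.659^0.1871 = 3 / 0.9249 = 3.244
A = (8/3.244)^(1/0.1871) ⇒ ln A = ln(2.466)/0.1871 = 4.8240
A = e^4.8240 ≈ 124.5 square kilometres

120 square kilometres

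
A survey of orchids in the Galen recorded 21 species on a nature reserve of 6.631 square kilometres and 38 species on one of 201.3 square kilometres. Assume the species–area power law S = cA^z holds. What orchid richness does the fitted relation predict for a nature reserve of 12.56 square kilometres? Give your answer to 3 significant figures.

z = ln(38/21) / ln(201.3/6.631) = 0.5931 / 3.4130 = 0.1738
c = 21 / 6.631^0.1738 = 21 / 1.389 = 15.12
S₃ = 15.12 × 12.56^0.1738 = 15.12 × 1.552 ≈ 23.47

23.5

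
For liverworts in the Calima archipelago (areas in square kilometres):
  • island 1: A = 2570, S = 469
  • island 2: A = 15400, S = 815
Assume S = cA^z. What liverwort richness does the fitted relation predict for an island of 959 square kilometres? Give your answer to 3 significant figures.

z = ln(815/469) / ln(15400/2570) = 0.5526 / 1.7905 = 0.3086
c = 469 / 2570^0.3086 = 469 / 11.28 = 41.57
S₃ = 41.57 × 959^0.3086 = 41.57 × 8.323 ≈ 346

346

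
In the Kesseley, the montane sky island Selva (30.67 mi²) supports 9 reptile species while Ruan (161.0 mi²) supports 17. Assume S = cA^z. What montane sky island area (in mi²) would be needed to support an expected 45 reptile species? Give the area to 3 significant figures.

2040 mi²

z = ln(17/9) / ln(161/30.67) = 0.6360 / 1.6581 = 0.3836
c = 9 / 30.67^0.3836 = 9 / 3.717 = 2.421
A = (45/2.421)^(1/0.3836) ⇒ ln A = ln(18.59)/0.3836 = 7.6193
A = e^7.6193 ≈ 2037 mi²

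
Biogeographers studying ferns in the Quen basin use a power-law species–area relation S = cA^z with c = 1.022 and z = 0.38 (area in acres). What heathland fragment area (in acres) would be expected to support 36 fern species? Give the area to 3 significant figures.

36 = 1.022 × A^0.38  ⇒  A^0.38 = 36/1.022 = 35.23
ln A = ln(35.23) / 0.38 = 3.5618 / 0.38 = 9.3730
A = e^9.3730 ≈ 11767 acres

11800 acres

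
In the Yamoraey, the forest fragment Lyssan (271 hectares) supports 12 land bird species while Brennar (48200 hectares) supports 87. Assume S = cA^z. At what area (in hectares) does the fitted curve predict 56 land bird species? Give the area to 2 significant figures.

z = ln(87/12) / ln(48200/271) = 1.9810 / 5.1810 = 0.3824
c = 12 / 271^0.3824 = 12 / 8.517 = 1.409
A = (56/1.409)^(1/0.3824) ⇒ ln A = ln(39.74)/0.3824 = 9.6309
A = e^9.6309 ≈ 15228 hectares

15000 hectares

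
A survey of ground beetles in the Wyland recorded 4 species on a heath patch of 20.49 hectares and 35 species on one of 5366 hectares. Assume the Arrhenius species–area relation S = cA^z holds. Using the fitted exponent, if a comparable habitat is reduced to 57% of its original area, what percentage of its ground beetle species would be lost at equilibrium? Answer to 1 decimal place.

19.7%

z = ln(35/4) / ln(5366/20.49) = 2.1691 / 5.5679 = 0.3896
S_new/S_old = (A_new/A_old)^z = 0.57^0.3896 = exp(0.3896 × -0.5621) = 0.8033
Fraction lost = 1 − 0.8033 = 0.1967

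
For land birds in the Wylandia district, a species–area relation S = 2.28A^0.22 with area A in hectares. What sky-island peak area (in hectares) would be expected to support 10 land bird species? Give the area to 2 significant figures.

830 hectares

10 = 2.28 × A^0.22  ⇒  A^0.22 = 10/2.28 = 4.386
ln A = ln(4.386) / 0.22 = 1.4784 / 0.22 = 6.7200
A = e^6.7200 ≈ 828.9 hectares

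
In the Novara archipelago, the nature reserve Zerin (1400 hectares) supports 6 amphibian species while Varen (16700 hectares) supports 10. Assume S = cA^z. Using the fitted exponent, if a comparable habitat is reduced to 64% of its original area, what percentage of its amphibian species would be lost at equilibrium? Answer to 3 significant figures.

8.79%

z = ln(10/6) / ln(16700/1400) = 0.5108 / 2.4789 = 0.2061
S_new/S_old = (A_new/A_old)^z = 0.64^0.2061 = exp(0.2061 × -0.4463) = 0.9121
Fraction lost = 1 − 0.9121 = 0.08786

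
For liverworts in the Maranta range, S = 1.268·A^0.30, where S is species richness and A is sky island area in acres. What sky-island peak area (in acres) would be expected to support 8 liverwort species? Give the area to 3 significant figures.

464 acres

8 = 1.268 × A^0.3  ⇒  A^0.3 = 8/1.268 = 6.309
ln A = ln(6.309) / 0.3 = 1.8420 / 0.3 = 6.1400
A = e^6.1400 ≈ 464.1 acres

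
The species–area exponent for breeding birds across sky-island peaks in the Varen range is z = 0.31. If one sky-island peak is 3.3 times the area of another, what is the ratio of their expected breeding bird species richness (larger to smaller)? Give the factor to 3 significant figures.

S₂/S₁ = (A₂/A₁)^z = 3.3^0.31
ln(S₂/S₁) = 0.31 × ln 3.3 = 0.31 × 1.1939 = 0.3701
S₂/S₁ = e^0.3701 ≈ 1.448

1.45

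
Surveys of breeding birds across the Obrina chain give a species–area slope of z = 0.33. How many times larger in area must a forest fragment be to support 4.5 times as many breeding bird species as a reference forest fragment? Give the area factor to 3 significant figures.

95.4

(A₂/A₁)^0.33 = 4.5, so A₂/A₁ = 4.5^(1/0.33) = 4.5^3.03
ln(A₂/A₁) = ln 4.5 / 0.33 = 1.5041 / 0.33 = 4.5578
A₂/A₁ = e^4.5578 ≈ 95.37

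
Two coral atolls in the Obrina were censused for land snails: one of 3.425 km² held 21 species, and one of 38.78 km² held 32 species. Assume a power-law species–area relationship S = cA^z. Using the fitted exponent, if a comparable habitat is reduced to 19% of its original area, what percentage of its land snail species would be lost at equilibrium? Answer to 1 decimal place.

z = ln(32/21) / ln(38.78/3.425) = 0.4212 / 2.4268 = 0.1736
S_new/S_old = (A_new/A_old)^z = 0.19^0.1736 = exp(0.1736 × -1.6607) = 0.7496
Fraction lost = 1 − 0.7496 = 0.2504

25.0%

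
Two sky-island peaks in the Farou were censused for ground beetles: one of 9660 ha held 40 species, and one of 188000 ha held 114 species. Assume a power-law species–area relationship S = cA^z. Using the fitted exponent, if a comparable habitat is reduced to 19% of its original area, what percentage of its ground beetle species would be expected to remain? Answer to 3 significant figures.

55.7%

z = ln(114/40) / ln(188000/9660) = 1.0473 / 2.9684 = 0.3528
S_new/S_old = (A_new/A_old)^z = 0.19^0.3528 = exp(0.3528 × -1.6607) = 0.5566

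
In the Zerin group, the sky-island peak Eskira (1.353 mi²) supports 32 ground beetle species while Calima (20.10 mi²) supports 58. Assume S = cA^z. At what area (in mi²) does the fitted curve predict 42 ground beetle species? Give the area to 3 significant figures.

4.65 mi²

z = ln(58/32) / ln(20.1/1.353) = 0.5947 / 2.6984 = 0.2204
c = 32 / 1.353^0.2204 = 32 / 1.069 = 29.94
A = (42/29.94)^(1/0.2204) ⇒ ln A = ln(1.403)/0.2204 = 1.5362
A = e^1.5362 ≈ 4.647 mi²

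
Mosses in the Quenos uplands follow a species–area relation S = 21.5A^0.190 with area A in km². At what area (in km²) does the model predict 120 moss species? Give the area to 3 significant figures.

120 = 21.5 × A^0.19  ⇒  A^0.19 = 120/21.5 = 5.581
ln A = ln(5.581) / 0.19 = 1.7194 / 0.19 = 9.0497
A = e^9.0497 ≈ 8516 km²

8520 km²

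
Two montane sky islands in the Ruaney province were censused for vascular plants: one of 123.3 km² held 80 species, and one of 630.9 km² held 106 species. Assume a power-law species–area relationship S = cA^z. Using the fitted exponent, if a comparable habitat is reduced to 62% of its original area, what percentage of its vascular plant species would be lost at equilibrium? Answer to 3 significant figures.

7.91%

z = ln(106/80) / ln(630.9/123.3) = 0.2814 / 1.6325 = 0.1724
S_new/S_old = (A_new/A_old)^z = 0.62^0.1724 = exp(0.1724 × -0.4780) = 0.9209
Fraction lost = 1 − 0.9209 = 0.0791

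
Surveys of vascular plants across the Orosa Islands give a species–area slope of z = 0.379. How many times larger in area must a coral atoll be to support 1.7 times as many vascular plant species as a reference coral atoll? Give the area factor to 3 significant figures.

4.06

(A₂/A₁)^0.379 = 1.7, so A₂/A₁ = 1.7^(1/0.379) = 1.7^2.639
ln(A₂/A₁) = ln 1.7 / 0.379 = 0.5306 / 0.379 = 1.4001
A₂/A₁ = e^1.4001 ≈ 4.056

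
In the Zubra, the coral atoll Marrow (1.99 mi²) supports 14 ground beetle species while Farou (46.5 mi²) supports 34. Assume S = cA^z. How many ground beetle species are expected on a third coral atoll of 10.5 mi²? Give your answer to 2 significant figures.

22

z = ln(34/14) / ln(46.5/1.99) = 0.8873 / 3.1513 = 0.2816
c = 14 / 1.99^0.2816 = 14 / 1.214 = 11.53
S₃ = 11.53 × 10.5^0.2816 = 11.53 × 1.939 ≈ 22.36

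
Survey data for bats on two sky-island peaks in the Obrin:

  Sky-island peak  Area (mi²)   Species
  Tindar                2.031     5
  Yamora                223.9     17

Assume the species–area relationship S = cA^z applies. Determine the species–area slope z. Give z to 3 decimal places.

Taking logs: ln S = ln c + z ln A, so z = (ln S₂ − ln S₁)/(ln A₂ − ln A₁).
z = ln(17/5) / ln(223.9/2.031) = ln(3.4) / ln(110.2) = 1.2238 / 4.7027 = 0.2602

0.260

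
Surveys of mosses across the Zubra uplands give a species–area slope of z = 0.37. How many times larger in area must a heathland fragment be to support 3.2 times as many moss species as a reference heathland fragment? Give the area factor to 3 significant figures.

23.2

(A₂/A₁)^0.37 = 3.2, so A₂/A₁ = 3.2^(1/0.37) = 3.2^2.703
ln(A₂/A₁) = ln 3.2 / 0.37 = 1.1632 / 0.37 = 3.1437
A₂/A₁ = e^3.1437 ≈ 23.19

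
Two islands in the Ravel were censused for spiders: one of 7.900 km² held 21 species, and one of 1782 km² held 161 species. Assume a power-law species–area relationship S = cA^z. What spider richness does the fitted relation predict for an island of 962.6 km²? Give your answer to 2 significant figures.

130

z = ln(161/21) / ln(1782/7.9) = 2.0369 / 5.4186 = 0.3759
c = 21 / 7.9^0.3759 = 21 / 2.175 = 9.656
S₃ = 9.656 × 962.6^0.3759 = 9.656 × 13.23 ≈ 127.7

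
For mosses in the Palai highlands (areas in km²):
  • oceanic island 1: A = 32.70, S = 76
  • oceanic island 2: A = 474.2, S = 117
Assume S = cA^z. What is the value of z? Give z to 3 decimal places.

Taking logs: ln S = ln c + z ln A, so z = (ln S₂ − ln S₁)/(ln A₂ − ln A₁).
z = ln(117/76) / ln(474.2/32.7) = ln(1.539) / ln(14.5) = 0.4314 / 2.6743 = 0.1613

0.161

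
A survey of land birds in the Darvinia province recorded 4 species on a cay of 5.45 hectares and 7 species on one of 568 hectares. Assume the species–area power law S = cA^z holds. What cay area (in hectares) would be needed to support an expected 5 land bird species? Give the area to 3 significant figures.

z = ln(7/4) / ln(568/5.45) = 0.5596 / 4.6465 = 0.1204
c = 4 / 5.45^0.1204 = 4 / 1.227 = 3.261
A = (5/3.261)^(1/0.1204) ⇒ ln A = ln(1.533)/0.1204 = 3.5484
A = e^3.5484 ≈ 34.76 hectares

34.8 hectares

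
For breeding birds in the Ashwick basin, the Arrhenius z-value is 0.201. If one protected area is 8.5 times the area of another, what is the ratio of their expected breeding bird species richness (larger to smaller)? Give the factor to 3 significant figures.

1.54

S₂/S₁ = (A₂/A₁)^z = 8.5^0.201
ln(S₂/S₁) = 0.201 × ln 8.5 = 0.201 × 2.1401 = 0.4302
S₂/S₁ = e^0.4302 ≈ 1.537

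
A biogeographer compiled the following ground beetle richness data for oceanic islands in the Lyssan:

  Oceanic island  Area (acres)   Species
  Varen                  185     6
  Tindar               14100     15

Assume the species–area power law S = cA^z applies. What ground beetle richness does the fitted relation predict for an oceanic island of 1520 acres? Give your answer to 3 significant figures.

z = ln(15/6) / ln(14100/185) = 0.9163 / 4.3336 = 0.2114
c = 6 / 185^0.2114 = 6 / 3.016 = 1.99
S₃ = 1.99 × 1520^0.2114 = 1.99 × 4.707 ≈ 9.366

9.37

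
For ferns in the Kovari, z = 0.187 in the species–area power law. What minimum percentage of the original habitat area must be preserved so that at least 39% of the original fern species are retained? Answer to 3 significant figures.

Need (A_new/A_old)^0.187 = 0.39, so A_new/A_old = 0.39^(1/0.187) = 0.39^5.348
ln(A_new/A_old) = ln 0.39 / 0.187 = -0.9416 / 0.187 = -5.0353
A_new/A_old = e^-5.0353 ≈ 0.006504

0.650%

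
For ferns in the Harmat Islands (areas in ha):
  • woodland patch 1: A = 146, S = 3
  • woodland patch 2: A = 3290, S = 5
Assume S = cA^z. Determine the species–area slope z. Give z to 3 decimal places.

Taking logs: ln S = ln c + z ln A, so z = (ln S₂ − ln S₁)/(ln A₂ − ln A₁).
z = ln(5/3) / ln(3290/146) = ln(1.667) / ln(22.53) = 0.5108 / 3.1150 = 0.1640

0.164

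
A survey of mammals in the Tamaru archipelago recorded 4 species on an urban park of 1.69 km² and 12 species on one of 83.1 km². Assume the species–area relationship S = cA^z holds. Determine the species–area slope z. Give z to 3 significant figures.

Taking logs: ln S = ln c + z ln A, so z = (ln S₂ − ln S₁)/(ln A₂ − ln A₁).
z = ln(12/4) / ln(83.1/1.69) = ln(3) / ln(49.17) = 1.0986 / 3.8953 = 0.2820

0.282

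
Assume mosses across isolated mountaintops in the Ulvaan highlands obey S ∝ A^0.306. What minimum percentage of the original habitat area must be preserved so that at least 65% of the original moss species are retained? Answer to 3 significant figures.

Need (A_new/A_old)^0.306 = 0.65, so A_new/A_old = 0.65^(1/0.306) = 0.65^3.268
ln(A_new/A_old) = ln 0.65 / 0.306 = -0.4308 / 0.306 = -1.4078
A_new/A_old = e^-1.4078 ≈ 0.2447

24.5%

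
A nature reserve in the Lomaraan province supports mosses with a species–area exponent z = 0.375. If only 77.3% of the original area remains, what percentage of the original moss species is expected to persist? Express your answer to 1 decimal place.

90.8%

S_new/S_old = (A_new/A_old)^z = 0.773^0.375
= exp(0.375 × ln 0.773) = exp(0.375 × -0.2575) = exp(-0.0966) ≈ 0.908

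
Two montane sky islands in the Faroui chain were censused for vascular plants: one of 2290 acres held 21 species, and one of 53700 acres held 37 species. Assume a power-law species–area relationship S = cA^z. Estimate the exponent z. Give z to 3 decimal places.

0.180

Taking logs: ln S = ln c + z ln A, so z = (ln S₂ − ln S₁)/(ln A₂ − ln A₁).
z = ln(37/21) / ln(53700/2290) = ln(1.762) / ln(23.45) = 0.5664 / 3.1549 = 0.1795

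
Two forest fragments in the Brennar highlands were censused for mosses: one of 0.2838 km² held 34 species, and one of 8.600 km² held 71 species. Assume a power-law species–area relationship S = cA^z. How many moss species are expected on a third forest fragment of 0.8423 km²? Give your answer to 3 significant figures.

z = ln(71/34) / ln(8.6/0.2838) = 0.7363 / 3.4112 = 0.2159
c = 34 / 0.2838^0.2159 = 34 / 0.762 = 44.62
S₃ = 44.62 × 0.8423^0.2159 = 44.62 × 0.9636 ≈ 43

43.0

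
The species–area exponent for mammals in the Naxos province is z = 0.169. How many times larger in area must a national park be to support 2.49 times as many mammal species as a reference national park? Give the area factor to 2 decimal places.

(A₂/A₁)^0.169 = 2.49, so A₂/A₁ = 2.49^(1/0.169) = 2.49^5.917
ln(A₂/A₁) = ln 2.49 / 0.169 = 0.9123 / 0.169 = 5.3981
A₂/A₁ = e^5.3981 ≈ 221

220.99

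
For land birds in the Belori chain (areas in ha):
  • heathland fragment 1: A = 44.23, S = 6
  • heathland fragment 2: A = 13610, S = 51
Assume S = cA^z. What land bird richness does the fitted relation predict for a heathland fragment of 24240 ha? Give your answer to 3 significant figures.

z = ln(51/6) / ln(13610/44.23) = 2.1401 / 5.7292 = 0.3735
c = 6 / 44.23^0.3735 = 6 / 4.119 = 1.457
S₃ = 1.457 × 24240^0.3735 = 1.457 × 43.43 ≈ 63.27

63.3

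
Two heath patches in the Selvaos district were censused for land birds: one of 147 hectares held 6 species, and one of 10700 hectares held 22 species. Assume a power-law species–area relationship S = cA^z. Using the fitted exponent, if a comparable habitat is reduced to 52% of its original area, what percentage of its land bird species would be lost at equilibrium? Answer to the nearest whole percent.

z = ln(22/6) / ln(10700/147) = 1.2993 / 4.2876 = 0.3030
S_new/S_old = (A_new/A_old)^z = 0.52^0.3030 = exp(0.3030 × -0.6539) = 0.8202
Fraction lost = 1 − 0.8202 = 0.1798

18%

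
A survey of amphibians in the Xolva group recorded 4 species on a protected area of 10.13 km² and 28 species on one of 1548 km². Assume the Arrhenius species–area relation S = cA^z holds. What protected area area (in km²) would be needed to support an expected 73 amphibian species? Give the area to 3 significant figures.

z = ln(28/4) / ln(1548/10.13) = 1.9459 / 5.0292 = 0.3869
c = 4 / 10.13^0.3869 = 4 / 2.45 = 1.633
A = (73/1.633)^(1/0.3869) ⇒ ln A = ln(44.7)/0.3869 = 9.8213
A = e^9.8213 ≈ 18423 km²

18400 km²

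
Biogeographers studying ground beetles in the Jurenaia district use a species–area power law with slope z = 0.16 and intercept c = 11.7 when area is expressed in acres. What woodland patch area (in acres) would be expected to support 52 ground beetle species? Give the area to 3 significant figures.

52 = 11.7 × A^0.16  ⇒  A^0.16 = 52/11.7 = 4.444
ln A = ln(4.444) / 0.16 = 1.4917 / 0.16 = 9.3228
A = e^9.3228 ≈ 11191 acres

11200 acres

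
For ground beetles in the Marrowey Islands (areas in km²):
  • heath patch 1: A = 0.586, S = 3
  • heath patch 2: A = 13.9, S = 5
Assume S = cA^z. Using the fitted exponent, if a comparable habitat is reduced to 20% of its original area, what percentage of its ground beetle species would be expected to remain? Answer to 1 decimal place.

z = ln(5/3) / ln(13.9/0.586) = 0.5108 / 3.1663 = 0.1613
S_new/S_old = (A_new/A_old)^z = 0.2^0.1613 = exp(0.1613 × -1.6094) = 0.7713

77.1%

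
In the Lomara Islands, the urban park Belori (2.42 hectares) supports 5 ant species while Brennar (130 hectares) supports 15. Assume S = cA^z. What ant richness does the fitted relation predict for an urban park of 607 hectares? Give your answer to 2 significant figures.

z = ln(15/5) / ln(130/2.42) = 1.0986 / 3.9838 = 0.2758
c = 5 / 2.42^0.2758 = 5 / 1.276 = 3.919
S₃ = 3.919 × 607^0.2758 = 3.919 × 5.855 ≈ 22.94

23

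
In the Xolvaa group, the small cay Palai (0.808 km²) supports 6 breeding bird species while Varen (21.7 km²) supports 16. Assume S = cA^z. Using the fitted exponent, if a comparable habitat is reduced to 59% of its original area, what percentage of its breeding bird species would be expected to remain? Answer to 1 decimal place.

z = ln(16/6) / ln(21.7/0.808) = 0.9808 / 3.2905 = 0.2981
S_new/S_old = (A_new/A_old)^z = 0.59^0.2981 = exp(0.2981 × -0.5276) = 0.8545

85.4%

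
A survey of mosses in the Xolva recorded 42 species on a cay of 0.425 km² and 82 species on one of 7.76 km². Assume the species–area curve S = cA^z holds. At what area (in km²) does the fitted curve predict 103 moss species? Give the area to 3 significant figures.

z = ln(82/42) / ln(7.76/0.425) = 0.6690 / 2.9046 = 0.2303
c = 42 / 0.425^0.2303 = 42 / 0.8211 = 51.15
A = (103/51.15)^(1/0.2303) ⇒ ln A = ln(2.014)/0.2303 = 3.0389
A = e^3.0389 ≈ 20.88 km²

20.9 km²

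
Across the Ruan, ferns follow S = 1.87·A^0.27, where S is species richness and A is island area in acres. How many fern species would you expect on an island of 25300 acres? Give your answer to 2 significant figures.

S = 1.87 × 25300^0.27
ln S = ln 1.87 + 0.27 × ln 25300 = 0.6259 + 0.27 × 10.1386 = 3.3633
S = e^3.3633 ≈ 28.89

29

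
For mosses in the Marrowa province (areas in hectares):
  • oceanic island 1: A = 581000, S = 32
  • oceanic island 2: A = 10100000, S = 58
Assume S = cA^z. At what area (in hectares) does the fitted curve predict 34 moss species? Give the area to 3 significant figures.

777000 hectares

z = ln(58/32) / ln(10100000/581000) = 0.5947 / 2.8555 = 0.2083
c = 32 / 581000^0.2083 = 32 / 15.87 = 2.017
A = (34/2.017)^(1/0.2083) ⇒ ln A = ln(16.86)/0.2083 = 13.5636
A = e^13.5636 ≈ 777315 hectares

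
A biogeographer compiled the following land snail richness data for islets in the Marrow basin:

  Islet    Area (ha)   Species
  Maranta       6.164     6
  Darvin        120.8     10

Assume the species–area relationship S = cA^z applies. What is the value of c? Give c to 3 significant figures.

z = ln(S₂/S₁) / ln(A₂/A₁) = ln(10/6) / ln(120.8/6.164) = 0.5108 / 2.9754 = 0.1717
c = S₁ / A₁^z = 6 / 6.164^0.1717 = 6 / 1.366 = 4.391

4.39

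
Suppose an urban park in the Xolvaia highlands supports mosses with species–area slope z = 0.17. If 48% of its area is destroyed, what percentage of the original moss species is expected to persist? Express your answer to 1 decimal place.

89.5%

S_new/S_old = (A_new/A_old)^z = 0.52^0.17
= exp(0.17 × ln 0.52) = exp(0.17 × -0.6539) = exp(-0.1112) ≈ 0.8948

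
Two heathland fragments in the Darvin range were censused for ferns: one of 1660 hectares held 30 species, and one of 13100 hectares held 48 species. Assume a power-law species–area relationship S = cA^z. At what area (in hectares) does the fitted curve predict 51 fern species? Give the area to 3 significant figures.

17100 hectares

z = ln(48/30) / ln(13100/1660) = 0.4700 / 2.0658 = 0.2275
c = 30 / 1660^0.2275 = 30 / 5.403 = 5.553
A = (51/5.553)^(1/0.2275) ⇒ ln A = ln(9.185)/0.2275 = 9.7468
A = e^9.7468 ≈ 17100 hectares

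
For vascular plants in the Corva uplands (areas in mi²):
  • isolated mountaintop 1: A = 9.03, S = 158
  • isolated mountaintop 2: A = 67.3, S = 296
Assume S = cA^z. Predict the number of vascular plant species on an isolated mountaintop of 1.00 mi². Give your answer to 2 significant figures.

79

z = ln(296/158) / ln(67.3/9.03) = 0.6278 / 2.0086 = 0.3125
c = 158 / 9.03^0.3125 = 158 / 1.989 = 79.43
S₃ = 79.43 × 1^0.3125 = 79.43 × 1 ≈ 79.43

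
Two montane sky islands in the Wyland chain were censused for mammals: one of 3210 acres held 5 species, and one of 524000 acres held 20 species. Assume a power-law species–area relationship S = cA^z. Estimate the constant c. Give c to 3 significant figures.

z = ln(S₂/S₁) / ln(A₂/A₁) = ln(20/5) / ln(524000/3210) = 1.3863 / 5.0952 = 0.2721
c = S₁ / A₁^z = 5 / 3210^0.2721 = 5 / 8.996 = 0.5558

0.556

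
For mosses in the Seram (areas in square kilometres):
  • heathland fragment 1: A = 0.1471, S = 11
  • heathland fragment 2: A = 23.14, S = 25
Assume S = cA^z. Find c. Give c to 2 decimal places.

z = ln(S₂/S₁) / ln(A₂/A₁) = ln(25/11) / ln(23.14/0.1471) = 0.8210 / 5.0582 = 0.1623
c = S₁ / A₁^z = 11 / 0.1471^0.1623 = 11 / 0.7327 = 15.01

15.01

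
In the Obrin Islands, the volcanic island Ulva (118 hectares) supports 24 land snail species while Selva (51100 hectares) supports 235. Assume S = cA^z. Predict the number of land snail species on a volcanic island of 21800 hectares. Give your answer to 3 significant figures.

171

z = ln(235/24) / ln(51100/118) = 2.2815 / 6.0709 = 0.3758
c = 24 / 118^0.3758 = 24 / 6.007 = 3.995
S₃ = 3.995 × 21800^0.3758 = 3.995 × 42.7 ≈ 170.6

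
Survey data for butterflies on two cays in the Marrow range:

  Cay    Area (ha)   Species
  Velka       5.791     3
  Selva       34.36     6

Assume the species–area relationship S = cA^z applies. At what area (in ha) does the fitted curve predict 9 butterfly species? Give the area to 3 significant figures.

z = ln(6/3) / ln(34.36/5.791) = 0.6931 / 1.7806 = 0.3893
c = 3 / 5.791^0.3893 = 3 / 1.981 = 1.514
A = (9/1.514)^(1/0.3893) ⇒ ln A = ln(5.944)/0.3893 = 4.5785
A = e^4.5785 ≈ 97.37 ha

97.4 ha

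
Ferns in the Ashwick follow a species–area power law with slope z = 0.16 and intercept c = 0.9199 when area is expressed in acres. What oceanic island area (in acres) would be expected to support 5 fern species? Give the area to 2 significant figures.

5 = 0.9199 × A^0.16  ⇒  A^0.16 = 5/0.9199 = 5.435
ln A = ln(5.435) / 0.16 = 1.6929 / 0.16 = 10.5808
A = e^10.5808 ≈ 39372 acres

39000 acres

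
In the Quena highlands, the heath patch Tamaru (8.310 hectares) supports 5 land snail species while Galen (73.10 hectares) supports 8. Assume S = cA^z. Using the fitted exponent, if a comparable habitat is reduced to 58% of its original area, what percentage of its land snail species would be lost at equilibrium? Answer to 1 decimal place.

11.1%

z = ln(8/5) / ln(73.1/8.31) = 0.4700 / 2.1744 = 0.2162
S_new/S_old = (A_new/A_old)^z = 0.58^0.2162 = exp(0.2162 × -0.5447) = 0.8889
Fraction lost = 1 − 0.8889 = 0.1111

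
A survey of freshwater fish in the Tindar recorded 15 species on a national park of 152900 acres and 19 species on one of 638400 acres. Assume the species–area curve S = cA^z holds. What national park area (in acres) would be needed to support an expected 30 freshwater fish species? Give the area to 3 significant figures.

z = ln(19/15) / ln(638400/152900) = 0.2364 / 1.4292 = 0.1654
c = 15 / 152900^0.1654 = 15 / 7.203 = 2.082
A = (30/2.082)^(1/0.1654) ⇒ ln A = ln(14.41)/0.1654 = 16.1282
A = e^16.1282 ≈ 10101880 acres

10100000 acres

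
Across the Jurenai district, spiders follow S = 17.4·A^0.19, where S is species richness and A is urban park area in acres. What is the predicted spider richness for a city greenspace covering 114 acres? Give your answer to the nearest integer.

S = 17.4 × 114^0.19
ln S = ln 17.4 + 0.19 × ln 114 = 2.8565 + 0.19 × 4.7362 = 3.7563
S = e^3.7563 ≈ 42.79

43 species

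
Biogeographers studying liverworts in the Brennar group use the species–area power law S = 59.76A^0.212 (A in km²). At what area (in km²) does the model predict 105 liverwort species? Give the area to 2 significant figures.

14 km²

105 = 59.76 × A^0.212  ⇒  A^0.212 = 105/59.76 = 1.757
ln A = ln(1.757) / 0.212 = 0.5636 / 0.212 = 2.6586
A = e^2.6586 ≈ 14.28 km²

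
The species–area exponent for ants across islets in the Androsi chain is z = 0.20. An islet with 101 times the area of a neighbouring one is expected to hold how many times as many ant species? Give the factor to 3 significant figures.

2.52

S₂/S₁ = (A₂/A₁)^z = 101^0.2
ln(S₂/S₁) = 0.2 × ln 101 = 0.2 × 4.6151 = 0.9230
S₂/S₁ = e^0.9230 ≈ 2.517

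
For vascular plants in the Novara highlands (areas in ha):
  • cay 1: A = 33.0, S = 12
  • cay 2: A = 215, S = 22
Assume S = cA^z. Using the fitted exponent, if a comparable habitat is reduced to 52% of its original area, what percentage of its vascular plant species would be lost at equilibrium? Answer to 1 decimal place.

19.1%

z = ln(22/12) / ln(215/33) = 0.6061 / 1.8741 = 0.3234
S_new/S_old = (A_new/A_old)^z = 0.52^0.3234 = exp(0.3234 × -0.6539) = 0.8094
Fraction lost = 1 − 0.8094 = 0.1906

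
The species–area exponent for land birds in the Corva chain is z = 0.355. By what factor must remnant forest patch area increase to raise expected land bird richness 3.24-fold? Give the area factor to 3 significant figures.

(A₂/A₁)^0.355 = 3.24, so A₂/A₁ = 3.24^(1/0.355) = 3.24^2.817
ln(A₂/A₁) = ln 3.24 / 0.355 = 1.1756 / 0.355 = 3.3115
A₂/A₁ = e^3.3115 ≈ 27.43

27.4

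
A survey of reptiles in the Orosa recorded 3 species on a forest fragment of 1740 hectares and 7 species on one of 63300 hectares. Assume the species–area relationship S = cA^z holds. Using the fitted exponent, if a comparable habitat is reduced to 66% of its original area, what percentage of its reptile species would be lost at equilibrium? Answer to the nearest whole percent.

9%

z = ln(7/3) / ln(63300/1740) = 0.8473 / 3.5940 = 0.2358
S_new/S_old = (A_new/A_old)^z = 0.66^0.2358 = exp(0.2358 × -0.4155) = 0.9067
Fraction lost = 1 − 0.9067 = 0.09331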